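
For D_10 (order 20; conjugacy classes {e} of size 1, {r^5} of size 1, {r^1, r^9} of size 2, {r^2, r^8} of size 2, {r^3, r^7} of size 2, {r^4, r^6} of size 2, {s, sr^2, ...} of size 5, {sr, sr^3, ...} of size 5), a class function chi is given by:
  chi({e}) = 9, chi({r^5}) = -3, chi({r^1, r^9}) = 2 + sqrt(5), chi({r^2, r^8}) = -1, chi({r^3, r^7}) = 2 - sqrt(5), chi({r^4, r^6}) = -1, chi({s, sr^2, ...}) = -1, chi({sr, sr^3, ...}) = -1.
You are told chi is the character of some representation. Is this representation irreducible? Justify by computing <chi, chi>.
Not irreducible (reducible): <chi, chi> = 7 > 1.

Explanation: <chi, chi> = (1/|G|) sum_C |C| * |chi(C)|^2 = (1/20)[1*|9|^2 + 1*|-3|^2 + 2*|2 + sqrt(5)|^2 + 2*|-1|^2 + 2*|2 - sqrt(5)|^2 + 2*|-1|^2 + 5*|-1|^2 + 5*|-1|^2]
  = (1/20)[(81) + (9) + (8*sqrt(5) + 18) + (2) + (18 - 8*sqrt(5)) + (2) + (5) + (5)] = 140/20 = 7.
A character is irreducible iff <chi, chi> = 1, so this representation is reducible.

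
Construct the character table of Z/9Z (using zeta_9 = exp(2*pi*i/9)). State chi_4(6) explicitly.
Character table of Z/9Z (irreps indexed chi_0,...,chi_8 with chi_k(m) = zeta_9^(k*m), zeta_9 = exp(2*pi*i/9)):
  irrep \ class  {0} (size 1)  {1} (size 1)    {2} (size 1)    {3} (size 1)    {4} (size 1)    {5} (size 1)    {6} (size 1)    {7} (size 1)    {8} (size 1)  
  chi_0          1             1               1               1               1               1               1               1               1             
  chi_1          1             exp(2*I*pi/9)   exp(4*I*pi/9)   exp(2*I*pi/3)   exp(8*I*pi/9)   exp(-8*I*pi/9)  exp(-2*I*pi/3)  exp(-4*I*pi/9)  exp(-2*I*pi/9)
  chi_2          1             exp(4*I*pi/9)   exp(8*I*pi/9)   exp(-2*I*pi/3)  exp(-2*I*pi/9)  exp(2*I*pi/9)   exp(2*I*pi/3)   exp(-8*I*pi/9)  exp(-4*I*pi/9)
  chi_3          1             exp(2*I*pi/3)   exp(-2*I*pi/3)  1               exp(2*I*pi/3)   exp(-2*I*pi/3)  1               exp(2*I*pi/3)   exp(-2*I*pi/3)
  chi_4          1             exp(8*I*pi/9)   exp(-2*I*pi/9)  exp(2*I*pi/3)   exp(-4*I*pi/9)  exp(4*I*pi/9)   exp(-2*I*pi/3)  exp(2*I*pi/9)   exp(-8*I*pi/9)
  chi_5          1             exp(-8*I*pi/9)  exp(2*I*pi/9)   exp(-2*I*pi/3)  exp(4*I*pi/9)   exp(-4*I*pi/9)  exp(2*I*pi/3)   exp(-2*I*pi/9)  exp(8*I*pi/9) 
  chi_6          1             exp(-2*I*pi/3)  exp(2*I*pi/3)   1               exp(-2*I*pi/3)  exp(2*I*pi/3)   1               exp(-2*I*pi/3)  exp(2*I*pi/3) 
  chi_7          1             exp(-4*I*pi/9)  exp(-8*I*pi/9)  exp(2*I*pi/3)   exp(2*I*pi/9)   exp(-2*I*pi/9)  exp(-2*I*pi/3)  exp(8*I*pi/9)   exp(4*I*pi/9) 
  chi_8          1             exp(-2*I*pi/9)  exp(-4*I*pi/9)  exp(-2*I*pi/3)  exp(-8*I*pi/9)  exp(8*I*pi/9)   exp(2*I*pi/3)   exp(4*I*pi/9)   exp(2*I*pi/9) 

Spot check: chi_4(6) = zeta_9^(4*6) = zeta_9^24 = exp(-2*I*pi/3).

Working: Z/9Z is abelian, so all 9 irreducible complex representations are 1-dimensional. They are given by chi_k(m) = zeta_9^(k*m) for k = 0,...,8. Row orthogonality: sum_m chi_k(m) conj(chi_l(m)) = 9 * [k = l].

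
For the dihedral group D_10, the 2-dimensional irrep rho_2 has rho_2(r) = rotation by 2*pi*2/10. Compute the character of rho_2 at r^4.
chi_{rho_2}(r^4) = 2*cos(2*pi*2*4/10) = -1/2 + sqrt(5)/2

Details: rho_2(r^4) is rotation by angle 2*pi*2*4/10, whose trace is 2*cos(2*pi*2*4/10) = -1/2 + sqrt(5)/2.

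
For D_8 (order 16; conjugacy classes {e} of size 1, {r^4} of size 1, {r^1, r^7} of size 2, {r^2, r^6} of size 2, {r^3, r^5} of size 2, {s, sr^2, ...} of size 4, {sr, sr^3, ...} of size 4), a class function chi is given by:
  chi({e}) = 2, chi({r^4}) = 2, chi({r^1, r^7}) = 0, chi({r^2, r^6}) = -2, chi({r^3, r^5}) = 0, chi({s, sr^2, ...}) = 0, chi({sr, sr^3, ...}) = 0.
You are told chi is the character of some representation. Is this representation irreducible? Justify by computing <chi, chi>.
Irreducible: <chi, chi> = 1.

Reasoning: <chi, chi> = (1/|G|) sum_C |C| * |chi(C)|^2 = (1/16)[1*|2|^2 + 1*|2|^2 + 2*|0|^2 + 2*|-2|^2 + 2*|0|^2 + 4*|0|^2 + 4*|0|^2]
  = (1/16)[(4) + (4) + (0) + (8) + (0) + (0) + (0)] = 16/16 = 1.
A character is irreducible iff <chi, chi> = 1, so this representation is irreducible.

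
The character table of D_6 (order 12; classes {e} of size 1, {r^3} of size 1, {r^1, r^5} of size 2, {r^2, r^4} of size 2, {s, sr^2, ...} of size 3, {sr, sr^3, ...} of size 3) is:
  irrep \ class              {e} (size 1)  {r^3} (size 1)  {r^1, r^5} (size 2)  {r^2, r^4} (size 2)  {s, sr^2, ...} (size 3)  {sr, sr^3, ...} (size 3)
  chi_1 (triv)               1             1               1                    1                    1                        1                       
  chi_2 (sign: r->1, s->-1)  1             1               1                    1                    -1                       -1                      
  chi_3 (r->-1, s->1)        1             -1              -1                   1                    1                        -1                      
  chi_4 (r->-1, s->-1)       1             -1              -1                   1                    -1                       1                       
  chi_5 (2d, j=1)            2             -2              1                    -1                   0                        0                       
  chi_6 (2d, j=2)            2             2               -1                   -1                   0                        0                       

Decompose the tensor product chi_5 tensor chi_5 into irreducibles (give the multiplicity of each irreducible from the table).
chi_5 tensor chi_5 = chi_1 + chi_2 + chi_6 (all other irreducibles have multiplicity 0).

Solution. The character of a tensor product is the pointwise product (chi_5 * chi_5)(C) = chi_5(C) * chi_5(C):
  {e}: (2)*(2), {r^3}: (-2)*(-2), {r^1, r^5}: (1)*(1), {r^2, r^4}: (-1)*(-1), {s, sr^2, ...}: (0)*(0), {sr, sr^3, ...}: (0)*(0)
so (chi_5 * chi_5) takes values
  {e} -> 4, {r^3} -> 4, {r^1, r^5} -> 1, {r^2, r^4} -> 1, {s, sr^2, ...} -> 0, {sr, sr^3, ...} -> 0.
Now take the inner product of this character with each irreducible chi from the table, <chi_5*chi_5, chi> = (1/12) sum_C |C| (chi_5*chi_5)(C) conj(chi(C)):
  <chi_5*chi_5, chi_1> = (1/12)[1*(4)*conj(1) + 1*(4)*conj(1) + 2*(1)*conj(1) + 2*(1)*conj(1) + 3*(0)*conj(1) + 3*(0)*conj(1)]
      = (1/12)[(4) + (4) + (2) + (2) + (0) + (0)] = 12/12 = 1
  <chi_5*chi_5, chi_2> = (1/12)[1*(4)*conj(1) + 1*(4)*conj(1) + 2*(1)*conj(1) + 2*(1)*conj(1) + 3*(0)*conj(-1) + 3*(0)*conj(-1)]
      = (1/12)[(4) + (4) + (2) + (2) + (0) + (0)] = 12/12 = 1
  <chi_5*chi_5, chi_3> = (1/12)[1*(4)*conj(1) + 1*(4)*conj(-1) + 2*(1)*conj(-1) + 2*(1)*conj(1) + 3*(0)*conj(1) + 3*(0)*conj(-1)]
      = (1/12)[(4) + (-4) + (-2) + (2) + (0) + (0)] = 0/12 = 0
  <chi_5*chi_5, chi_4> = (1/12)[1*(4)*conj(1) + 1*(4)*conj(-1) + 2*(1)*conj(-1) + 2*(1)*conj(1) + 3*(0)*conj(-1) + 3*(0)*conj(1)]
      = (1/12)[(4) + (-4) + (-2) + (2) + (0) + (0)] = 0/12 = 0
  <chi_5*chi_5, chi_5> = (1/12)[1*(4)*conj(2) + 1*(4)*conj(-2) + 2*(1)*conj(1) + 2*(1)*conj(-1) + 3*(0)*conj(0) + 3*(0)*conj(0)]
      = (1/12)[(8) + (-8) + (2) + (-2) + (0) + (0)] = 0/12 = 0
  <chi_5*chi_5, chi_6> = (1/12)[1*(4)*conj(2) + 1*(4)*conj(2) + 2*(1)*conj(-1) + 2*(1)*conj(-1) + 3*(0)*conj(0) + 3*(0)*conj(0)]
      = (1/12)[(8) + (8) + (-2) + (-2) + (0) + (0)] = 12/12 = 1
Hence the multiplicities are chi_1: 1, chi_2: 1, chi_6: 1. Dimension check: dim(chi_5)*dim(chi_5) = 2*2 = 4 and sum (mult * dim) = 1*1 + 1*1 + 1*2 = 4.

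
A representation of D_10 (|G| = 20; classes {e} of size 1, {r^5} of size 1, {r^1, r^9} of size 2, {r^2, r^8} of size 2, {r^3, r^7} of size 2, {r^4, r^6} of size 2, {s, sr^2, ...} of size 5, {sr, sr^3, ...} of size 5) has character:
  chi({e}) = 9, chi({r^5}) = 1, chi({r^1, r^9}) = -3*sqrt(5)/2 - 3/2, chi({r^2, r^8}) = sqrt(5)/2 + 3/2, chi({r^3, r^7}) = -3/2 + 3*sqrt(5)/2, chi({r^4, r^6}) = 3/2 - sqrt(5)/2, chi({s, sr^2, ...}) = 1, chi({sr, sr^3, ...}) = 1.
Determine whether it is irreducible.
Not irreducible (reducible): <chi, chi> = 8 > 1.

Why: <chi, chi> = (1/|G|) sum_C |C| * |chi(C)|^2 = (1/20)[1*|9|^2 + 1*|1|^2 + 2*|-3*sqrt(5)/2 - 3/2|^2 + 2*|sqrt(5)/2 + 3/2|^2 + 2*|-3/2 + 3*sqrt(5)/2|^2 + 2*|3/2 - sqrt(5)/2|^2 + 5*|1|^2 + 5*|1|^2]
  = (1/20)[(81) + (1) + (9*sqrt(5) + 27) + (3*sqrt(5) + 7) + (27 - 9*sqrt(5)) + (7 - 3*sqrt(5)) + (5) + (5)] = 160/20 = 8.
A character is irreducible iff <chi, chi> = 1, so this representation is reducible.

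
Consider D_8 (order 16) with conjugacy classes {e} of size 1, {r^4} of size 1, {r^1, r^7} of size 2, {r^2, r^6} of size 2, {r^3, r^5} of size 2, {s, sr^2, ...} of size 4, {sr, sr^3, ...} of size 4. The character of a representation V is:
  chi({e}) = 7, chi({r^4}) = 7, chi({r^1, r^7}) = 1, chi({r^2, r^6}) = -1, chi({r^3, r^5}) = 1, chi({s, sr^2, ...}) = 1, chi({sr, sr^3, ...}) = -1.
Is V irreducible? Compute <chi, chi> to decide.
Not irreducible (reducible): <chi, chi> = 7 > 1.

Working: <chi, chi> = (1/|G|) sum_C |C| * |chi(C)|^2 = (1/16)[1*|7|^2 + 1*|7|^2 + 2*|1|^2 + 2*|-1|^2 + 2*|1|^2 + 4*|1|^2 + 4*|-1|^2]
  = (1/16)[(49) + (49) + (2) + (2) + (2) + (4) + (4)] = 112/16 = 7.
A character is irreducible iff <chi, chi> = 1, so this representation is reducible.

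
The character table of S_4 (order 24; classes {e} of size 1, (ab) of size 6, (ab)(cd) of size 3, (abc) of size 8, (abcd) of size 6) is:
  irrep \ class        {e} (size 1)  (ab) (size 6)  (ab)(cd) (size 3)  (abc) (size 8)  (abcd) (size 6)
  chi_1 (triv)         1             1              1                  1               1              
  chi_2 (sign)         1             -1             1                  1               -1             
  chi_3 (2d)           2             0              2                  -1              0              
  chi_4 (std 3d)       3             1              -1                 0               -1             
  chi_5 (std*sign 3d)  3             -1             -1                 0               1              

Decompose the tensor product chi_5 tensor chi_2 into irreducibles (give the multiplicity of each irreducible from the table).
chi_5 tensor chi_2 = chi_4 (all other irreducibles have multiplicity 0).

Reasoning: The character of a tensor product is the pointwise product (chi_5 * chi_2)(C) = chi_5(C) * chi_2(C):
  {e}: (3)*(1), (ab): (-1)*(-1), (ab)(cd): (-1)*(1), (abc): (0)*(1), (abcd): (1)*(-1)
so (chi_5 * chi_2) takes values
  {e} -> 3, (ab) -> 1, (ab)(cd) -> -1, (abc) -> 0, (abcd) -> -1.
Now take the inner product of this character with each irreducible chi from the table, <chi_5*chi_2, chi> = (1/24) sum_C |C| (chi_5*chi_2)(C) conj(chi(C)):
  <chi_5*chi_2, chi_1> = (1/24)[1*(3)*conj(1) + 6*(1)*conj(1) + 3*(-1)*conj(1) + 8*(0)*conj(1) + 6*(-1)*conj(1)]
      = (1/24)[(3) + (6) + (-3) + (0) + (-6)] = 0/24 = 0
  <chi_5*chi_2, chi_2> = (1/24)[1*(3)*conj(1) + 6*(1)*conj(-1) + 3*(-1)*conj(1) + 8*(0)*conj(1) + 6*(-1)*conj(-1)]
      = (1/24)[(3) + (-6) + (-3) + (0) + (6)] = 0/24 = 0
  <chi_5*chi_2, chi_3> = (1/24)[1*(3)*conj(2) + 6*(1)*conj(0) + 3*(-1)*conj(2) + 8*(0)*conj(-1) + 6*(-1)*conj(0)]
      = (1/24)[(6) + (0) + (-6) + (0) + (0)] = 0/24 = 0
  <chi_5*chi_2, chi_4> = (1/24)[1*(3)*conj(3) + 6*(1)*conj(1) + 3*(-1)*conj(-1) + 8*(0)*conj(0) + 6*(-1)*conj(-1)]
      = (1/24)[(9) + (6) + (3) + (0) + (6)] = 24/24 = 1
  <chi_5*chi_2, chi_5> = (1/24)[1*(3)*conj(3) + 6*(1)*conj(-1) + 3*(-1)*conj(-1) + 8*(0)*conj(0) + 6*(-1)*conj(1)]
      = (1/24)[(9) + (-6) + (3) + (0) + (-6)] = 0/24 = 0
Hence the multiplicities are chi_4: 1. Dimension check: dim(chi_5)*dim(chi_2) = 3*1 = 3 and sum (mult * dim) = 1*3 = 3.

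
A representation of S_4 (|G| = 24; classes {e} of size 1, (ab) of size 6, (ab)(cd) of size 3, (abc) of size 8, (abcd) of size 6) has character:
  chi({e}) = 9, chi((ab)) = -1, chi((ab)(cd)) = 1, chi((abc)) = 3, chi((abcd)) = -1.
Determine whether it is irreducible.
Not irreducible (reducible): <chi, chi> = 7 > 1.

Why: <chi, chi> = (1/|G|) sum_C |C| * |chi(C)|^2 = (1/24)[1*|9|^2 + 6*|-1|^2 + 3*|1|^2 + 8*|3|^2 + 6*|-1|^2]
  = (1/24)[(81) + (6) + (3) + (72) + (6)] = 168/24 = 7.
A character is irreducible iff <chi, chi> = 1, so this representation is reducible.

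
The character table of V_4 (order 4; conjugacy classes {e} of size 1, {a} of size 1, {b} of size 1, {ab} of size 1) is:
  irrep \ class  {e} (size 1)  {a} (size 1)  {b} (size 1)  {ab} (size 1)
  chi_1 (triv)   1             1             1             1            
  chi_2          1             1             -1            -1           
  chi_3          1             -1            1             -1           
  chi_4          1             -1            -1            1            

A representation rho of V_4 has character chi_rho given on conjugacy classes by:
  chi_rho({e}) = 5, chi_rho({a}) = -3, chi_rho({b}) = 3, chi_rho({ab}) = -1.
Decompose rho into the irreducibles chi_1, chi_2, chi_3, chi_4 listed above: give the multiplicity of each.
Multiplicities: chi_1: 1, chi_2: 0, chi_3: 3, chi_4: 1.

Explanation: Use <chi_rho, chi> = (1/|G|) sum_C |C| * chi_rho(C) * conj(chi(C)) with |G| = 4 for each irreducible chi in the table:
  <chi_rho, chi_1> = (1/4)[1*(5)*conj(1) + 1*(-3)*conj(1) + 1*(3)*conj(1) + 1*(-1)*conj(1)]
      = (1/4)[(5) + (-3) + (3) + (-1)] = 4/4 = 1
  <chi_rho, chi_2> = (1/4)[1*(5)*conj(1) + 1*(-3)*conj(1) + 1*(3)*conj(-1) + 1*(-1)*conj(-1)]
      = (1/4)[(5) + (-3) + (-3) + (1)] = 0/4 = 0
  <chi_rho, chi_3> = (1/4)[1*(5)*conj(1) + 1*(-3)*conj(-1) + 1*(3)*conj(1) + 1*(-1)*conj(-1)]
      = (1/4)[(5) + (3) + (3) + (1)] = 12/4 = 3
  <chi_rho, chi_4> = (1/4)[1*(5)*conj(1) + 1*(-3)*conj(-1) + 1*(3)*conj(-1) + 1*(-1)*conj(1)]
      = (1/4)[(5) + (3) + (-3) + (-1)] = 4/4 = 1
Dimension check: dim(rho) = sum (mult * dim) = 1*1 + 0*1 + 3*1 + 1*1 = 5 = chi_rho(e) = 5.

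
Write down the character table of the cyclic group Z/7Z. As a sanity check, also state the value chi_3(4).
Character table of Z/7Z (irreps indexed chi_0,...,chi_6 with chi_k(m) = zeta_7^(k*m), zeta_7 = exp(2*pi*i/7)):
  irrep \ class  {0} (size 1)  {1} (size 1)    {2} (size 1)    {3} (size 1)    {4} (size 1)    {5} (size 1)    {6} (size 1)  
  chi_0          1             1               1               1               1               1               1             
  chi_1          1             exp(2*I*pi/7)   exp(4*I*pi/7)   exp(6*I*pi/7)   exp(-6*I*pi/7)  exp(-4*I*pi/7)  exp(-2*I*pi/7)
  chi_2          1             exp(4*I*pi/7)   exp(-6*I*pi/7)  exp(-2*I*pi/7)  exp(2*I*pi/7)   exp(6*I*pi/7)   exp(-4*I*pi/7)
  chi_3          1             exp(6*I*pi/7)   exp(-2*I*pi/7)  exp(4*I*pi/7)   exp(-4*I*pi/7)  exp(2*I*pi/7)   exp(-6*I*pi/7)
  chi_4          1             exp(-6*I*pi/7)  exp(2*I*pi/7)   exp(-4*I*pi/7)  exp(4*I*pi/7)   exp(-2*I*pi/7)  exp(6*I*pi/7) 
  chi_5          1             exp(-4*I*pi/7)  exp(6*I*pi/7)   exp(2*I*pi/7)   exp(-2*I*pi/7)  exp(-6*I*pi/7)  exp(4*I*pi/7) 
  chi_6          1             exp(-2*I*pi/7)  exp(-4*I*pi/7)  exp(-6*I*pi/7)  exp(6*I*pi/7)   exp(4*I*pi/7)   exp(2*I*pi/7) 

Spot check: chi_3(4) = zeta_7^(3*4) = zeta_7^12 = exp(-4*I*pi/7).

Solution. Z/7Z is abelian, so all 7 irreducible complex representations are 1-dimensional. They are given by chi_k(m) = zeta_7^(k*m) for k = 0,...,6. Row orthogonality: sum_m chi_k(m) conj(chi_l(m)) = 7 * [k = l].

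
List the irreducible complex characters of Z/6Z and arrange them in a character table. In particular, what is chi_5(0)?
Character table of Z/6Z (irreps indexed chi_0,...,chi_5 with chi_k(m) = zeta_6^(k*m), zeta_6 = exp(2*pi*i/6)):
  irrep \ class  {0} (size 1)  {1} (size 1)    {2} (size 1)    {3} (size 1)  {4} (size 1)    {5} (size 1)  
  chi_0          1             1               1               1             1               1             
  chi_1          1             exp(I*pi/3)     exp(2*I*pi/3)   -1            exp(-2*I*pi/3)  exp(-I*pi/3)  
  chi_2          1             exp(2*I*pi/3)   exp(-2*I*pi/3)  1             exp(2*I*pi/3)   exp(-2*I*pi/3)
  chi_3          1             -1              1               -1            1               -1            
  chi_4          1             exp(-2*I*pi/3)  exp(2*I*pi/3)   1             exp(-2*I*pi/3)  exp(2*I*pi/3) 
  chi_5          1             exp(-I*pi/3)    exp(-2*I*pi/3)  -1            exp(2*I*pi/3)   exp(I*pi/3)   

Spot check: chi_5(0) = zeta_6^(5*0) = zeta_6^0 = 1.

Justification: Z/6Z is abelian, so all 6 irreducible complex representations are 1-dimensional. They are given by chi_k(m) = zeta_6^(k*m) for k = 0,...,5. Row orthogonality: sum_m chi_k(m) conj(chi_l(m)) = 6 * [k = l].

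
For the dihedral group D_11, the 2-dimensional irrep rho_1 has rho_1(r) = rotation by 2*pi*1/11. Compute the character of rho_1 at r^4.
chi_{rho_1}(r^4) = 2*cos(2*pi*1*4/11) = -2*cos(3*pi/11)

Solution. rho_1(r^4) is rotation by angle 2*pi*1*4/11, whose trace is 2*cos(2*pi*1*4/11) = -2*cos(3*pi/11).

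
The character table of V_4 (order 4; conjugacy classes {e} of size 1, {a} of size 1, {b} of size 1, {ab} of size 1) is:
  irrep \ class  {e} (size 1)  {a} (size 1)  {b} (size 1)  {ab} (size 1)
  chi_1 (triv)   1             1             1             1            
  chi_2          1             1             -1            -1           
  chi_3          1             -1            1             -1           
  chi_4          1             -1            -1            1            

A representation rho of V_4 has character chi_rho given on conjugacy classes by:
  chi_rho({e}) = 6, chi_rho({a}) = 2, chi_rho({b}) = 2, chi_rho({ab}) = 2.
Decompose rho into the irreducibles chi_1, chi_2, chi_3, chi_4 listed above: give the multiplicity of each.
Multiplicities: chi_1: 3, chi_2: 1, chi_3: 1, chi_4: 1.

Use <chi_rho, chi> = (1/|G|) sum_C |C| * chi_rho(C) * conj(chi(C)) with |G| = 4 for each irreducible chi in the table:
  <chi_rho, chi_1> = (1/4)[1*(6)*conj(1) + 1*(2)*conj(1) + 1*(2)*conj(1) + 1*(2)*conj(1)]
      = (1/4)[(6) + (2) + (2) + (2)] = 12/4 = 3
  <chi_rho, chi_2> = (1/4)[1*(6)*conj(1) + 1*(2)*conj(1) + 1*(2)*conj(-1) + 1*(2)*conj(-1)]
      = (1/4)[(6) + (2) + (-2) + (-2)] = 4/4 = 1
  <chi_rho, chi_3> = (1/4)[1*(6)*conj(1) + 1*(2)*conj(-1) + 1*(2)*conj(1) + 1*(2)*conj(-1)]
      = (1/4)[(6) + (-2) + (2) + (-2)] = 4/4 = 1
  <chi_rho, chi_4> = (1/4)[1*(6)*conj(1) + 1*(2)*conj(-1) + 1*(2)*conj(-1) + 1*(2)*conj(1)]
      = (1/4)[(6) + (-2) + (-2) + (2)] = 4/4 = 1
Dimension check: dim(rho) = sum (mult * dim) = 3*1 + 1*1 + 1*1 + 1*1 = 6 = chi_rho(e) = 6.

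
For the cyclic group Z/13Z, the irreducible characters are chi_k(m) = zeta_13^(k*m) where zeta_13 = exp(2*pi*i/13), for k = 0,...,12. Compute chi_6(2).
chi_6(2) = zeta_13^12 = exp(-2*I*pi/13)

Solution. chi_6(2) = zeta_13^(6*2) = zeta_13^12. Since zeta_13^13 = 1, this equals zeta_13^12 = exp(2*pi*i*12/13) = exp(-2*I*pi/13).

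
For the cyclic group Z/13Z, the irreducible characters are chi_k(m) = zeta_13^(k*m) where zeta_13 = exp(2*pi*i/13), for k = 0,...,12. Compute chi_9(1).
chi_9(1) = zeta_13^9 = exp(-8*I*pi/13)

Proof sketch: chi_9(1) = zeta_13^(9*1) = zeta_13^9. Since zeta_13^13 = 1, this equals zeta_13^9 = exp(2*pi*i*9/13) = exp(-8*I*pi/13).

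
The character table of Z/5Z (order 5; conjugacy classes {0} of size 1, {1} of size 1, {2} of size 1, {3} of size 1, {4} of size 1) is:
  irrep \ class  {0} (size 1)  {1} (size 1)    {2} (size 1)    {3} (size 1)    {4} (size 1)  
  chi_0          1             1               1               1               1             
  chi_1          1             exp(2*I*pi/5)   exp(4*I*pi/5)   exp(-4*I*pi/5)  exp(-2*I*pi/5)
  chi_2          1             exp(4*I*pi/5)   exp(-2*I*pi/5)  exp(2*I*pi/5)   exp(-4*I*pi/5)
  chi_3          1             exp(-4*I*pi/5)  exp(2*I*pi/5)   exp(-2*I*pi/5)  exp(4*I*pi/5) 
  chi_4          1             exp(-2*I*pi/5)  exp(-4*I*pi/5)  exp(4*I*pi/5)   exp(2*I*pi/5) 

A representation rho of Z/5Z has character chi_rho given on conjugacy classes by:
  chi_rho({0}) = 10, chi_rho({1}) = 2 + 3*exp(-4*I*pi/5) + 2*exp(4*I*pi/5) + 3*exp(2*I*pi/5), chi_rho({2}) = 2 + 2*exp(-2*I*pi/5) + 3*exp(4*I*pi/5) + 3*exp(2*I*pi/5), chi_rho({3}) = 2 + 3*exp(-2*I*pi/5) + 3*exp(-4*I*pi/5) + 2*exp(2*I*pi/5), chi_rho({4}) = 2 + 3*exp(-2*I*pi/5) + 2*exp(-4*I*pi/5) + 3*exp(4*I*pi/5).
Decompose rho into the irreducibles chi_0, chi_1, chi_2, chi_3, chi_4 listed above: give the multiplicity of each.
Multiplicities: chi_0: 2, chi_1: 3, chi_2: 2, chi_3: 3, chi_4: 0.

Reasoning: Use <chi_rho, chi> = (1/|G|) sum_C |C| * chi_rho(C) * conj(chi(C)) with |G| = 5 for each irreducible chi in the table:
  <chi_rho, chi_0> = (1/5)[1*(10)*conj(1) + 1*(2 + 3*exp(-4*I*pi/5) + 2*exp(4*I*pi/5) + 3*exp(2*I*pi/5))*conj(1) + 1*(2 + 2*exp(-2*I*pi/5) + 3*exp(4*I*pi/5) + 3*exp(2*I*pi/5))*conj(1) + 1*(2 + 3*exp(-2*I*pi/5) + 3*exp(-4*I*pi/5) + 2*exp(2*I*pi/5))*conj(1) + 1*(2 + 3*exp(-2*I*pi/5) + 2*exp(-4*I*pi/5) + 3*exp(4*I*pi/5))*conj(1)]
      = (1/5)[(10) + (2 + 3*exp(-4*I*pi/5) + 2*exp(4*I*pi/5) + 3*exp(2*I*pi/5)) + (2 + 2*exp(-2*I*pi/5) + 3*exp(4*I*pi/5) + 3*exp(2*I*pi/5)) + (2 + 3*exp(-2*I*pi/5) + 3*exp(-4*I*pi/5) + 2*exp(2*I*pi/5)) + (2 + 3*exp(-2*I*pi/5) + 2*exp(-4*I*pi/5) + 3*exp(4*I*pi/5))] = 10/5 = 2
  <chi_rho, chi_1> = (1/5)[1*(10)*conj(1) + 1*(2 + 3*exp(-4*I*pi/5) + 2*exp(4*I*pi/5) + 3*exp(2*I*pi/5))*conj(exp(2*I*pi/5)) + 1*(2 + 2*exp(-2*I*pi/5) + 3*exp(4*I*pi/5) + 3*exp(2*I*pi/5))*conj(exp(4*I*pi/5)) + 1*(2 + 3*exp(-2*I*pi/5) + 3*exp(-4*I*pi/5) + 2*exp(2*I*pi/5))*conj(exp(-4*I*pi/5)) + 1*(2 + 3*exp(-2*I*pi/5) + 2*exp(-4*I*pi/5) + 3*exp(4*I*pi/5))*conj(exp(-2*I*pi/5))]
      = (1/5)[(10) + (3 + 2*exp(-2*I*pi/5) + 3*exp(4*I*pi/5) + 2*exp(2*I*pi/5)) + (3 + 3*exp(-2*I*pi/5) + 2*exp(-4*I*pi/5) + 2*exp(4*I*pi/5)) + (3 + 2*exp(-4*I*pi/5) + 2*exp(4*I*pi/5) + 3*exp(2*I*pi/5)) + (3 + 2*exp(-2*I*pi/5) + 3*exp(-4*I*pi/5) + 2*exp(2*I*pi/5))] = 15/5 = 3
  <chi_rho, chi_2> = (1/5)[1*(10)*conj(1) + 1*(2 + 3*exp(-4*I*pi/5) + 2*exp(4*I*pi/5) + 3*exp(2*I*pi/5))*conj(exp(4*I*pi/5)) + 1*(2 + 2*exp(-2*I*pi/5) + 3*exp(4*I*pi/5) + 3*exp(2*I*pi/5))*conj(exp(-2*I*pi/5)) + 1*(2 + 3*exp(-2*I*pi/5) + 3*exp(-4*I*pi/5) + 2*exp(2*I*pi/5))*conj(exp(2*I*pi/5)) + 1*(2 + 3*exp(-2*I*pi/5) + 2*exp(-4*I*pi/5) + 3*exp(4*I*pi/5))*conj(exp(-4*I*pi/5))]
      = (1/5)[(10) + (2 + 3*exp(-2*I*pi/5) + 2*exp(-4*I*pi/5) + 3*exp(2*I*pi/5)) + (2 + 3*exp(-4*I*pi/5) + 3*exp(4*I*pi/5) + 2*exp(2*I*pi/5)) + (2 + 2*exp(-2*I*pi/5) + 3*exp(-4*I*pi/5) + 3*exp(4*I*pi/5)) + (2 + 3*exp(-2*I*pi/5) + 2*exp(4*I*pi/5) + 3*exp(2*I*pi/5))] = 10/5 = 2
  <chi_rho, chi_3> = (1/5)[1*(10)*conj(1) + 1*(2 + 3*exp(-4*I*pi/5) + 2*exp(4*I*pi/5) + 3*exp(2*I*pi/5))*conj(exp(-4*I*pi/5)) + 1*(2 + 2*exp(-2*I*pi/5) + 3*exp(4*I*pi/5) + 3*exp(2*I*pi/5))*conj(exp(2*I*pi/5)) + 1*(2 + 3*exp(-2*I*pi/5) + 3*exp(-4*I*pi/5) + 2*exp(2*I*pi/5))*conj(exp(-2*I*pi/5)) + 1*(2 + 3*exp(-2*I*pi/5) + 2*exp(-4*I*pi/5) + 3*exp(4*I*pi/5))*conj(exp(4*I*pi/5))]
      = (1/5)[(10) + (3 + 2*exp(-2*I*pi/5) + 3*exp(-4*I*pi/5) + 2*exp(4*I*pi/5)) + (3 + 2*exp(-2*I*pi/5) + 2*exp(-4*I*pi/5) + 3*exp(2*I*pi/5)) + (3 + 3*exp(-2*I*pi/5) + 2*exp(4*I*pi/5) + 2*exp(2*I*pi/5)) + (3 + 2*exp(-4*I*pi/5) + 3*exp(4*I*pi/5) + 2*exp(2*I*pi/5))] = 15/5 = 3
  <chi_rho, chi_4> = (1/5)[1*(10)*conj(1) + 1*(2 + 3*exp(-4*I*pi/5) + 2*exp(4*I*pi/5) + 3*exp(2*I*pi/5))*conj(exp(-2*I*pi/5)) + 1*(2 + 2*exp(-2*I*pi/5) + 3*exp(4*I*pi/5) + 3*exp(2*I*pi/5))*conj(exp(-4*I*pi/5)) + 1*(2 + 3*exp(-2*I*pi/5) + 3*exp(-4*I*pi/5) + 2*exp(2*I*pi/5))*conj(exp(4*I*pi/5)) + 1*(2 + 3*exp(-2*I*pi/5) + 2*exp(-4*I*pi/5) + 3*exp(4*I*pi/5))*conj(exp(2*I*pi/5))]
      = (1/5)[(10) + (3*exp(-2*I*pi/5) + 2*exp(-4*I*pi/5) + 3*exp(4*I*pi/5) + 2*exp(2*I*pi/5)) + (3*exp(-2*I*pi/5) + 3*exp(-4*I*pi/5) + 2*exp(4*I*pi/5) + 2*exp(2*I*pi/5)) + (2*exp(-2*I*pi/5) + 2*exp(-4*I*pi/5) + 3*exp(4*I*pi/5) + 3*exp(2*I*pi/5)) + (2*exp(-2*I*pi/5) + 3*exp(-4*I*pi/5) + 2*exp(4*I*pi/5) + 3*exp(2*I*pi/5))] = 0/5 = 0
(Exp terms are combined using exp(i*s)*conj(exp(i*t)) = exp(i*(s-t)), and sums of them are collapsed using the identity that for every m > 1 the m distinct m-th roots of unity sum to 0, e.g. 1 + exp(2*I*pi/3) + exp(-2*I*pi/3) = 0.)
Dimension check: dim(rho) = sum (mult * dim) = 2*1 + 3*1 + 2*1 + 3*1 + 0*1 = 10 = chi_rho(e) = 10.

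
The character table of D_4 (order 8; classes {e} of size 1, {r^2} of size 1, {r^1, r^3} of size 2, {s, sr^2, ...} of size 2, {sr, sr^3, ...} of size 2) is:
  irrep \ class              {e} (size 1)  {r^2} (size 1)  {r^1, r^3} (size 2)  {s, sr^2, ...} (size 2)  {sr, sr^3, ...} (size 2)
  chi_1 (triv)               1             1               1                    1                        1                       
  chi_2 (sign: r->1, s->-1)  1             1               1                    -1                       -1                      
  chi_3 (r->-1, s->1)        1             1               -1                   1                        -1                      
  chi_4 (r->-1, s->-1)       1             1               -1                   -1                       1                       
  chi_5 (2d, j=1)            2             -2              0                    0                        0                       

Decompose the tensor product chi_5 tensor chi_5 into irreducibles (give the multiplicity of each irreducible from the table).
chi_5 tensor chi_5 = chi_1 + chi_2 + chi_3 + chi_4 (all other irreducibles have multiplicity 0).

Derivation: The character of a tensor product is the pointwise product (chi_5 * chi_5)(C) = chi_5(C) * chi_5(C):
  {e}: (2)*(2), {r^2}: (-2)*(-2), {r^1, r^3}: (0)*(0), {s, sr^2, ...}: (0)*(0), {sr, sr^3, ...}: (0)*(0)
so (chi_5 * chi_5) takes values
  {e} -> 4, {r^2} -> 4, {r^1, r^3} -> 0, {s, sr^2, ...} -> 0, {sr, sr^3, ...} -> 0.
Now take the inner product of this character with each irreducible chi from the table, <chi_5*chi_5, chi> = (1/8) sum_C |C| (chi_5*chi_5)(C) conj(chi(C)):
  <chi_5*chi_5, chi_1> = (1/8)[1*(4)*conj(1) + 1*(4)*conj(1) + 2*(0)*conj(1) + 2*(0)*conj(1) + 2*(0)*conj(1)]
      = (1/8)[(4) + (4) + (0) + (0) + (0)] = 8/8 = 1
  <chi_5*chi_5, chi_2> = (1/8)[1*(4)*conj(1) + 1*(4)*conj(1) + 2*(0)*conj(1) + 2*(0)*conj(-1) + 2*(0)*conj(-1)]
      = (1/8)[(4) + (4) + (0) + (0) + (0)] = 8/8 = 1
  <chi_5*chi_5, chi_3> = (1/8)[1*(4)*conj(1) + 1*(4)*conj(1) + 2*(0)*conj(-1) + 2*(0)*conj(1) + 2*(0)*conj(-1)]
      = (1/8)[(4) + (4) + (0) + (0) + (0)] = 8/8 = 1
  <chi_5*chi_5, chi_4> = (1/8)[1*(4)*conj(1) + 1*(4)*conj(1) + 2*(0)*conj(-1) + 2*(0)*conj(-1) + 2*(0)*conj(1)]
      = (1/8)[(4) + (4) + (0) + (0) + (0)] = 8/8 = 1
  <chi_5*chi_5, chi_5> = (1/8)[1*(4)*conj(2) + 1*(4)*conj(-2) + 2*(0)*conj(0) + 2*(0)*conj(0) + 2*(0)*conj(0)]
      = (1/8)[(8) + (-8) + (0) + (0) + (0)] = 0/8 = 0
Hence the multiplicities are chi_1: 1, chi_2: 1, chi_3: 1, chi_4: 1. Dimension check: dim(chi_5)*dim(chi_5) = 2*2 = 4 and sum (mult * dim) = 1*1 + 1*1 + 1*1 + 1*1 = 4.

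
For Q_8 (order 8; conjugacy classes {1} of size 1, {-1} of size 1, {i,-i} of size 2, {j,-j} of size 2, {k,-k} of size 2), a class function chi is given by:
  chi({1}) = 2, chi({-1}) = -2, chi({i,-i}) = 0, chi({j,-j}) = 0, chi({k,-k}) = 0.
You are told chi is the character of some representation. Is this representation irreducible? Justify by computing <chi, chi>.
Irreducible: <chi, chi> = 1.

Justification: <chi, chi> = (1/|G|) sum_C |C| * |chi(C)|^2 = (1/8)[1*|2|^2 + 1*|-2|^2 + 2*|0|^2 + 2*|0|^2 + 2*|0|^2]
  = (1/8)[(4) + (4) + (0) + (0) + (0)] = 8/8 = 1.
A character is irreducible iff <chi, chi> = 1, so this representation is irreducible.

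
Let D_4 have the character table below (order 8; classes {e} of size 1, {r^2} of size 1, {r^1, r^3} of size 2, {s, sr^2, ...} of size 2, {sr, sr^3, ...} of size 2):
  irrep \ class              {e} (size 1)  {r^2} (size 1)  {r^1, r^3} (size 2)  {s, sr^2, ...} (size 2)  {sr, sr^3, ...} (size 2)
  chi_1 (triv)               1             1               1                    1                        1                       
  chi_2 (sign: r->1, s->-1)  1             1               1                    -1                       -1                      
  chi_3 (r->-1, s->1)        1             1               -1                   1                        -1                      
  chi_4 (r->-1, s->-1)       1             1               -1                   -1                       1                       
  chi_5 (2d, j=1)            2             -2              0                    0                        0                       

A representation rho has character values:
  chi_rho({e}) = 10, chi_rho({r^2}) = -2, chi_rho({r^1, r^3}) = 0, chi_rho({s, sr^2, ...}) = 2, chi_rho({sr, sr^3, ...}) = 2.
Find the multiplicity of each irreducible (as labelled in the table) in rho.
Multiplicities: chi_1: 2, chi_2: 0, chi_3: 1, chi_4: 1, chi_5: 3.

Argument: Use <chi_rho, chi> = (1/|G|) sum_C |C| * chi_rho(C) * conj(chi(C)) with |G| = 8 for each irreducible chi in the table:
  <chi_rho, chi_1> = (1/8)[1*(10)*conj(1) + 1*(-2)*conj(1) + 2*(0)*conj(1) + 2*(2)*conj(1) + 2*(2)*conj(1)]
      = (1/8)[(10) + (-2) + (0) + (4) + (4)] = 16/8 = 2
  <chi_rho, chi_2> = (1/8)[1*(10)*conj(1) + 1*(-2)*conj(1) + 2*(0)*conj(1) + 2*(2)*conj(-1) + 2*(2)*conj(-1)]
      = (1/8)[(10) + (-2) + (0) + (-4) + (-4)] = 0/8 = 0
  <chi_rho, chi_3> = (1/8)[1*(10)*conj(1) + 1*(-2)*conj(1) + 2*(0)*conj(-1) + 2*(2)*conj(1) + 2*(2)*conj(-1)]
      = (1/8)[(10) + (-2) + (0) + (4) + (-4)] = 8/8 = 1
  <chi_rho, chi_4> = (1/8)[1*(10)*conj(1) + 1*(-2)*conj(1) + 2*(0)*conj(-1) + 2*(2)*conj(-1) + 2*(2)*conj(1)]
      = (1/8)[(10) + (-2) + (0) + (-4) + (4)] = 8/8 = 1
  <chi_rho, chi_5> = (1/8)[1*(10)*conj(2) + 1*(-2)*conj(-2) + 2*(0)*conj(0) + 2*(2)*conj(0) + 2*(2)*conj(0)]
      = (1/8)[(20) + (4) + (0) + (0) + (0)] = 24/8 = 3
Dimension check: dim(rho) = sum (mult * dim) = 2*1 + 0*1 + 1*1 + 1*1 + 3*2 = 10 = chi_rho(e) = 10.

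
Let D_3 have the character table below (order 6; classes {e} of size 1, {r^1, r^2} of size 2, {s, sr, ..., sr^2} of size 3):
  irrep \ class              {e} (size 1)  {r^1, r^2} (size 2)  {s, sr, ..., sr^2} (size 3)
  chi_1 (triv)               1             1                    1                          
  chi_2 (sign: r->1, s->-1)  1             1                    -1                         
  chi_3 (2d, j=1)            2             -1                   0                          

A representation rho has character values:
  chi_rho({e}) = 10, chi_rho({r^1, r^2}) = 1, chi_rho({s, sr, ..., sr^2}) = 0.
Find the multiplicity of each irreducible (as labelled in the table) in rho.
Multiplicities: chi_1: 2, chi_2: 2, chi_3: 3.

Justification: Use <chi_rho, chi> = (1/|G|) sum_C |C| * chi_rho(C) * conj(chi(C)) with |G| = 6 for each irreducible chi in the table:
  <chi_rho, chi_1> = (1/6)[1*(10)*conj(1) + 2*(1)*conj(1) + 3*(0)*conj(1)]
      = (1/6)[(10) + (2) + (0)] = 12/6 = 2
  <chi_rho, chi_2> = (1/6)[1*(10)*conj(1) + 2*(1)*conj(1) + 3*(0)*conj(-1)]
      = (1/6)[(10) + (2) + (0)] = 12/6 = 2
  <chi_rho, chi_3> = (1/6)[1*(10)*conj(2) + 2*(1)*conj(-1) + 3*(0)*conj(0)]
      = (1/6)[(20) + (-2) + (0)] = 18/6 = 3
Dimension check: dim(rho) = sum (mult * dim) = 2*1 + 2*1 + 3*2 = 10 = chi_rho(e) = 10.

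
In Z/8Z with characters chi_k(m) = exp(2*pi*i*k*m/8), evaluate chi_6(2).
chi_6(2) = zeta_8^12 = -1

Working: chi_6(2) = zeta_8^(6*2) = zeta_8^12. Since zeta_8^8 = 1, this equals zeta_8^4 = exp(2*pi*i*4/8) = -1.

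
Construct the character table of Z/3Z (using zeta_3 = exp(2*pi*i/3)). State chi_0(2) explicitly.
Character table of Z/3Z (irreps indexed chi_0,...,chi_2 with chi_k(m) = zeta_3^(k*m), zeta_3 = exp(2*pi*i/3)):
  irrep \ class  {0} (size 1)  {1} (size 1)    {2} (size 1)  
  chi_0          1             1               1             
  chi_1          1             exp(2*I*pi/3)   exp(-2*I*pi/3)
  chi_2          1             exp(-2*I*pi/3)  exp(2*I*pi/3) 

Spot check: chi_0(2) = zeta_3^(0*2) = zeta_3^0 = 1.

Reasoning: Z/3Z is abelian, so all 3 irreducible complex representations are 1-dimensional. They are given by chi_k(m) = zeta_3^(k*m) for k = 0,...,2. Row orthogonality: sum_m chi_k(m) conj(chi_l(m)) = 3 * [k = l].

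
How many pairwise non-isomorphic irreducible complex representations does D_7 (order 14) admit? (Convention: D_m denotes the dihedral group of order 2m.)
5

Derivation: The number of irreducible complex representations of a finite group equals its number of conjugacy classes. D_7 has 5 conjugacy classes ((n+3)/2 for n odd), so D_7 (order 14) has exactly 5 irreducible complex representations.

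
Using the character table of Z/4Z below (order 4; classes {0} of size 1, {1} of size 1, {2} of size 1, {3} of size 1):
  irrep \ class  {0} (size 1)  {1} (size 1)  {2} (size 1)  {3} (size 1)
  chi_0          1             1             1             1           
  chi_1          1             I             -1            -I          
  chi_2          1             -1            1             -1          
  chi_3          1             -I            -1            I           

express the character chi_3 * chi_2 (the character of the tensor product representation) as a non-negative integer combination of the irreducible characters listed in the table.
chi_3 tensor chi_2 = chi_1 (all other irreducibles have multiplicity 0).

Justification: The character of a tensor product is the pointwise product (chi_3 * chi_2)(C) = chi_3(C) * chi_2(C):
  {0}: (1)*(1), {1}: (-I)*(-1), {2}: (-1)*(1), {3}: (I)*(-1)
so (chi_3 * chi_2) takes values
  {0} -> 1, {1} -> I, {2} -> -1, {3} -> -I.
Now take the inner product of this character with each irreducible chi from the table, <chi_3*chi_2, chi> = (1/4) sum_C |C| (chi_3*chi_2)(C) conj(chi(C)):
  <chi_3*chi_2, chi_0> = (1/4)[1*(1)*conj(1) + 1*(I)*conj(1) + 1*(-1)*conj(1) + 1*(-I)*conj(1)]
      = (1/4)[(1) + (I) + (-1) + (-I)] = 0/4 = 0
  <chi_3*chi_2, chi_1> = (1/4)[1*(1)*conj(1) + 1*(I)*conj(I) + 1*(-1)*conj(-1) + 1*(-I)*conj(-I)]
      = (1/4)[(1) + (1) + (1) + (1)] = 4/4 = 1
  <chi_3*chi_2, chi_2> = (1/4)[1*(1)*conj(1) + 1*(I)*conj(-1) + 1*(-1)*conj(1) + 1*(-I)*conj(-1)]
      = (1/4)[(1) + (-I) + (-1) + (I)] = 0/4 = 0
  <chi_3*chi_2, chi_3> = (1/4)[1*(1)*conj(1) + 1*(I)*conj(-I) + 1*(-1)*conj(-1) + 1*(-I)*conj(I)]
      = (1/4)[(1) + (-1) + (1) + (-1)] = 0/4 = 0
(Exp terms are combined using exp(i*s)*conj(exp(i*t)) = exp(i*(s-t)), and sums of them are collapsed using the identity that for every m > 1 the m distinct m-th roots of unity sum to 0, e.g. 1 + exp(2*I*pi/3) + exp(-2*I*pi/3) = 0.)
Hence the multiplicities are chi_1: 1. Dimension check: dim(chi_3)*dim(chi_2) = 1*1 = 1 and sum (mult * dim) = 1*1 = 1.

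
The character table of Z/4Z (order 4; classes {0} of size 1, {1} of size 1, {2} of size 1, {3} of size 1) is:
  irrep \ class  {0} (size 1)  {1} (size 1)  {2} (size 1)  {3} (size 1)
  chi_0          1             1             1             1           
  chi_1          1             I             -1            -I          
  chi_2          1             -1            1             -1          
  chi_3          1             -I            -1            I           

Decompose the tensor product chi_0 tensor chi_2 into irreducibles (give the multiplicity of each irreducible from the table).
chi_0 tensor chi_2 = chi_2 (all other irreducibles have multiplicity 0).

Solution. The character of a tensor product is the pointwise product (chi_0 * chi_2)(C) = chi_0(C) * chi_2(C):
  {0}: (1)*(1), {1}: (1)*(-1), {2}: (1)*(1), {3}: (1)*(-1)
so (chi_0 * chi_2) takes values
  {0} -> 1, {1} -> -1, {2} -> 1, {3} -> -1.
Now take the inner product of this character with each irreducible chi from the table, <chi_0*chi_2, chi> = (1/4) sum_C |C| (chi_0*chi_2)(C) conj(chi(C)):
  <chi_0*chi_2, chi_0> = (1/4)[1*(1)*conj(1) + 1*(-1)*conj(1) + 1*(1)*conj(1) + 1*(-1)*conj(1)]
      = (1/4)[(1) + (-1) + (1) + (-1)] = 0/4 = 0
  <chi_0*chi_2, chi_1> = (1/4)[1*(1)*conj(1) + 1*(-1)*conj(I) + 1*(1)*conj(-1) + 1*(-1)*conj(-I)]
      = (1/4)[(1) + (I) + (-1) + (-I)] = 0/4 = 0
  <chi_0*chi_2, chi_2> = (1/4)[1*(1)*conj(1) + 1*(-1)*conj(-1) + 1*(1)*conj(1) + 1*(-1)*conj(-1)]
      = (1/4)[(1) + (1) + (1) + (1)] = 4/4 = 1
  <chi_0*chi_2, chi_3> = (1/4)[1*(1)*conj(1) + 1*(-1)*conj(-I) + 1*(1)*conj(-1) + 1*(-1)*conj(I)]
      = (1/4)[(1) + (-I) + (-1) + (I)] = 0/4 = 0
(Exp terms are combined using exp(i*s)*conj(exp(i*t)) = exp(i*(s-t)), and sums of them are collapsed using the identity that for every m > 1 the m distinct m-th roots of unity sum to 0, e.g. 1 + exp(2*I*pi/3) + exp(-2*I*pi/3) = 0.)
Hence the multiplicities are chi_2: 1. Dimension check: dim(chi_0)*dim(chi_2) = 1*1 = 1 and sum (mult * dim) = 1*1 = 1.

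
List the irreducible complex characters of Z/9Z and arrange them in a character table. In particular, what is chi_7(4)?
Character table of Z/9Z (irreps indexed chi_0,...,chi_8 with chi_k(m) = zeta_9^(k*m), zeta_9 = exp(2*pi*i/9)):
  irrep \ class  {0} (size 1)  {1} (size 1)    {2} (size 1)    {3} (size 1)    {4} (size 1)    {5} (size 1)    {6} (size 1)    {7} (size 1)    {8} (size 1)  
  chi_0          1             1               1               1               1               1               1               1               1             
  chi_1          1             exp(2*I*pi/9)   exp(4*I*pi/9)   exp(2*I*pi/3)   exp(8*I*pi/9)   exp(-8*I*pi/9)  exp(-2*I*pi/3)  exp(-4*I*pi/9)  exp(-2*I*pi/9)
  chi_2          1             exp(4*I*pi/9)   exp(8*I*pi/9)   exp(-2*I*pi/3)  exp(-2*I*pi/9)  exp(2*I*pi/9)   exp(2*I*pi/3)   exp(-8*I*pi/9)  exp(-4*I*pi/9)
  chi_3          1             exp(2*I*pi/3)   exp(-2*I*pi/3)  1               exp(2*I*pi/3)   exp(-2*I*pi/3)  1               exp(2*I*pi/3)   exp(-2*I*pi/3)
  chi_4          1             exp(8*I*pi/9)   exp(-2*I*pi/9)  exp(2*I*pi/3)   exp(-4*I*pi/9)  exp(4*I*pi/9)   exp(-2*I*pi/3)  exp(2*I*pi/9)   exp(-8*I*pi/9)
  chi_5          1             exp(-8*I*pi/9)  exp(2*I*pi/9)   exp(-2*I*pi/3)  exp(4*I*pi/9)   exp(-4*I*pi/9)  exp(2*I*pi/3)   exp(-2*I*pi/9)  exp(8*I*pi/9) 
  chi_6          1             exp(-2*I*pi/3)  exp(2*I*pi/3)   1               exp(-2*I*pi/3)  exp(2*I*pi/3)   1               exp(-2*I*pi/3)  exp(2*I*pi/3) 
  chi_7          1             exp(-4*I*pi/9)  exp(-8*I*pi/9)  exp(2*I*pi/3)   exp(2*I*pi/9)   exp(-2*I*pi/9)  exp(-2*I*pi/3)  exp(8*I*pi/9)   exp(4*I*pi/9) 
  chi_8          1             exp(-2*I*pi/9)  exp(-4*I*pi/9)  exp(-2*I*pi/3)  exp(-8*I*pi/9)  exp(8*I*pi/9)   exp(2*I*pi/3)   exp(4*I*pi/9)   exp(2*I*pi/9) 

Spot check: chi_7(4) = zeta_9^(7*4) = zeta_9^28 = exp(2*I*pi/9).

Z/9Z is abelian, so all 9 irreducible complex representations are 1-dimensional. They are given by chi_k(m) = zeta_9^(k*m) for k = 0,...,8. Row orthogonality: sum_m chi_k(m) conj(chi_l(m)) = 9 * [k = l].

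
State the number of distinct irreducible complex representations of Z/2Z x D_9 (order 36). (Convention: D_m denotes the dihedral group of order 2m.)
12

Details: The number of irreducible complex representations of a finite group equals its number of conjugacy classes. For a direct product, #classes(G x H) = #classes(G) * #classes(H). Z/2Z has 2 classes (abelian), D_9 has 6 classes, so 2 * 6 = 12, so Z/2Z x D_9 (order 36) has exactly 12 irreducible complex representations.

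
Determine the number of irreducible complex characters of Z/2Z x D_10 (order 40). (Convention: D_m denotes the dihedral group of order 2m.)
16

Derivation: The number of irreducible complex representations of a finite group equals its number of conjugacy classes. For a direct product, #classes(G x H) = #classes(G) * #classes(H). Z/2Z has 2 classes (abelian), D_10 has 8 classes, so 2 * 8 = 16, so Z/2Z x D_10 (order 40) has exactly 16 irreducible complex representations.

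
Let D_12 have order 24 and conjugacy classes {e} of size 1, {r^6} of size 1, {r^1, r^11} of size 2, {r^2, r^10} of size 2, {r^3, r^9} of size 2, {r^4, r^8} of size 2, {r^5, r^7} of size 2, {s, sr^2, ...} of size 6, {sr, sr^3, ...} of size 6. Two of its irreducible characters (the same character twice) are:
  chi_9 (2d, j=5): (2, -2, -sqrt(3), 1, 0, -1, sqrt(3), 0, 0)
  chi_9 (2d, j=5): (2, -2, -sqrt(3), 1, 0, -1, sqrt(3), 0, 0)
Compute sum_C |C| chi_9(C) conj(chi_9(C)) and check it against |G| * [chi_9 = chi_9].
Sum = 24 = |G| = 24; so <chi_9, chi_9> = 1 (norm-1 confirms irreducibility).

Explanation: Compute term by term over conjugacy classes (|C| * chi_9(C) * conj(chi_9(C))):
  1*(2)*conj(2) + 1*(-2)*conj(-2) + 2*(-sqrt(3))*conj(-sqrt(3)) + 2*(1)*conj(1) + 2*(0)*conj(0) + 2*(-1)*conj(-1) + 2*(sqrt(3))*conj(sqrt(3)) + 6*(0)*conj(0) + 6*(0)*conj(0)
  = (4) + (4) + (6) + (2) + (0) + (2) + (6) + (0) + (0)
  = 24.
Dividing by |G| = 24 gives 24/24 = 1, matching the row-orthogonality relation <chi_9, chi_9> = [chi_9 = chi_9].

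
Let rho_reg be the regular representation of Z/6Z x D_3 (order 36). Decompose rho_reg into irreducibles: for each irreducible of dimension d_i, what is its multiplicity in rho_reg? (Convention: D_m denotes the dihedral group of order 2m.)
Each irreducible V_i of dimension d_i appears with multiplicity d_i, i.e. rho_reg = (direct sum over all irreducibles V_i) d_i V_i. The irreducible dimensions for Z/6Z x D_3 are 1, 1, 1, 1, 1, 1, 1, 1, 1, 1, 1, 1, 2, 2, 2, 2, 2, 2: 12 irreducibles of dimension 1, each with multiplicity 1; 6 irreducibles of dimension 2, each with multiplicity 2. Total dimension 12*1*1 + 6*2*2 = 36 = |G|.

Proof sketch: General theorem: in the regular representation of a finite group G, each irreducible appears with multiplicity equal to its dimension. Check: dim(rho_reg) = sum d_i^2 = 1 + 1 + 1 + 1 + 1 + 1 + 1 + 1 + 1 + 1 + 1 + 1 + 4 + 4 + 4 + 4 + 4 + 4 = 36 = |G|.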